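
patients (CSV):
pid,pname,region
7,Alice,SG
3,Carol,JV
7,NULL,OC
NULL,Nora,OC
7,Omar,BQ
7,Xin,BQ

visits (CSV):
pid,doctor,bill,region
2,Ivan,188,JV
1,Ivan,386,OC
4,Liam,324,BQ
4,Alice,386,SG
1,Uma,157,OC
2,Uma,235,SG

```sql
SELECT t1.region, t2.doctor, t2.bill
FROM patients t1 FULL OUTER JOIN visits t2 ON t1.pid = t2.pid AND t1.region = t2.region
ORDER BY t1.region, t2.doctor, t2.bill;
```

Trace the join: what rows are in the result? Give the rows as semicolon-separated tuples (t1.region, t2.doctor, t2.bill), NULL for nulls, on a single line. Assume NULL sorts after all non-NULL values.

FULL OUTER JOIN keeps every row from both sides; unmatched rows get NULL for the other side's columns.
Matching on t1.pid = t2.pid AND t1.region = t2.region. A NULL in a compared column never satisfies the condition.
Matched pairs: 0; unmatched t1 rows kept: 6; unmatched t2 rows kept: 6.

(BQ, NULL, NULL); (BQ, NULL, NULL); (JV, NULL, NULL); (OC, NULL, NULL); (OC, NULL, NULL); (SG, NULL, NULL); (NULL, Alice, 386); (NULL, Ivan, 188); (NULL, Ivan, 386); (NULL, Liam, 324); (NULL, Uma, 157); (NULL, Uma, 235)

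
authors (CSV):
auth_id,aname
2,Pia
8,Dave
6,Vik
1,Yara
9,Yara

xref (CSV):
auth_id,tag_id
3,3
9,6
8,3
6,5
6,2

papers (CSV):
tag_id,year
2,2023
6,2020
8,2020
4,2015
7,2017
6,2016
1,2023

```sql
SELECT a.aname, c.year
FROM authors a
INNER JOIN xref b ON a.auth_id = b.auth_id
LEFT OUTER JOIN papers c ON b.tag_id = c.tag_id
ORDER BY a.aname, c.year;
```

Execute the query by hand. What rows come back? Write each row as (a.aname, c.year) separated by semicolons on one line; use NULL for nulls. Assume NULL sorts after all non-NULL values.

(Dave, NULL); (Vik, 2023); (Vik, NULL); (Yara, 2016); (Yara, 2020)

Joins associate left-to-right: authors INNER JOIN xref on auth_id gives 4 intermediate row(s).
Then LEFT JOIN `papers c` on tag_id: each of those 4 rows is kept; rows whose b.tag_id has no match in c get NULL for c's columns.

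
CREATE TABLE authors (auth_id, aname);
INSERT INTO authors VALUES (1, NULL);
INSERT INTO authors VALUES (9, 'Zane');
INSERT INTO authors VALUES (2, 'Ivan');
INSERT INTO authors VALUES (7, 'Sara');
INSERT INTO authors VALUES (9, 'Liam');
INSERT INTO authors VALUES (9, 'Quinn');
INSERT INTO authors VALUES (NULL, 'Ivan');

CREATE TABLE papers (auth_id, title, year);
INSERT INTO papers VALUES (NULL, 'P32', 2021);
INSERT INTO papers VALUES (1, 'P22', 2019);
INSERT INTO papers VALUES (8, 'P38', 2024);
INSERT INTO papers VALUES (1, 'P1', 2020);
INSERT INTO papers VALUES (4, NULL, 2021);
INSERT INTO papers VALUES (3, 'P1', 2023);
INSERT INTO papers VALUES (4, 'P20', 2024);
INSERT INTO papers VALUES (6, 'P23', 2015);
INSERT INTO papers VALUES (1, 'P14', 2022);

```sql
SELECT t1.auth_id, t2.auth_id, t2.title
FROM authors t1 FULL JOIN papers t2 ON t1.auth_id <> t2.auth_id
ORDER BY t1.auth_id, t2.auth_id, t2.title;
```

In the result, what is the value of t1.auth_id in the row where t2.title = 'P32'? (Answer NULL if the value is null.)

FULL OUTER JOIN keeps every row from both sides; unmatched rows get NULL for the other side's columns.
Matching on t1.auth_id <> t2.auth_id. A NULL in a compared column never satisfies the condition.
- t1 (auth_id=1) pairs with 5 row(s) of t2.
- t1 (auth_id=9) pairs with 8 row(s) of t2.
- t1 (auth_id=2) pairs with 8 row(s) of t2.
- t1 (auth_id=7) pairs with 8 row(s) of t2.
- t1 (auth_id=9) pairs with 8 row(s) of t2.
- t1 (auth_id=9) pairs with 8 row(s) of t2.
- t1 (auth_id=NULL) has no partner → padded with NULL.
- plus 1 unmatched t2 row(s), each kept with NULL t1 columns.

NULL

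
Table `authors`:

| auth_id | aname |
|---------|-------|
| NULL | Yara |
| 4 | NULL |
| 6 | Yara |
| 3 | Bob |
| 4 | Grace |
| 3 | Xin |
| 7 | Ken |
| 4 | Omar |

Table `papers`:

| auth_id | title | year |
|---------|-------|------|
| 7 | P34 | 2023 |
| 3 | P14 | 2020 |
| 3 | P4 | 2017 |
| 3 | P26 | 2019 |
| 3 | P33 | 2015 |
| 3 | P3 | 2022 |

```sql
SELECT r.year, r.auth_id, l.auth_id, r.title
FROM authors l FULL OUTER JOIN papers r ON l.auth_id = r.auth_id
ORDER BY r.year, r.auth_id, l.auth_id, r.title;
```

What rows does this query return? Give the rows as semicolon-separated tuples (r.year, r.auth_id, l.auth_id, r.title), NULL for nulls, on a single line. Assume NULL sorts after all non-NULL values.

(2015, 3, 3, P33); (2015, 3, 3, P33); (2017, 3, 3, P4); (2017, 3, 3, P4); (2019, 3, 3, P26); (2019, 3, 3, P26); (2020, 3, 3, P14); (2020, 3, 3, P14); (2022, 3, 3, P3); (2022, 3, 3, P3); (2023, 7, 7, P34); (NULL, NULL, 4, NULL); (NULL, NULL, 4, NULL); (NULL, NULL, 4, NULL); (NULL, NULL, 6, NULL); (NULL, NULL, NULL, NULL)

FULL OUTER JOIN keeps every row from both sides; unmatched rows get NULL for the other side's columns.
Matching on l.auth_id = r.auth_id. A NULL in a compared column never satisfies the condition.
- auth_id=NULL: no r row matches, row kept with r columns NULL.
- auth_id=4: no r row matches, row kept with r columns NULL.
- auth_id=6: no r row matches, row kept with r columns NULL.
- auth_id=3: 5 matching r row(s), so 5 row(s) emitted.
- auth_id=4: no r row matches, row kept with r columns NULL.
- auth_id=3: 5 matching r row(s), so 5 row(s) emitted.
- auth_id=7: 1 matching r row(s), so 1 row(s) emitted.
- auth_id=4: no r row matches, row kept with r columns NULL.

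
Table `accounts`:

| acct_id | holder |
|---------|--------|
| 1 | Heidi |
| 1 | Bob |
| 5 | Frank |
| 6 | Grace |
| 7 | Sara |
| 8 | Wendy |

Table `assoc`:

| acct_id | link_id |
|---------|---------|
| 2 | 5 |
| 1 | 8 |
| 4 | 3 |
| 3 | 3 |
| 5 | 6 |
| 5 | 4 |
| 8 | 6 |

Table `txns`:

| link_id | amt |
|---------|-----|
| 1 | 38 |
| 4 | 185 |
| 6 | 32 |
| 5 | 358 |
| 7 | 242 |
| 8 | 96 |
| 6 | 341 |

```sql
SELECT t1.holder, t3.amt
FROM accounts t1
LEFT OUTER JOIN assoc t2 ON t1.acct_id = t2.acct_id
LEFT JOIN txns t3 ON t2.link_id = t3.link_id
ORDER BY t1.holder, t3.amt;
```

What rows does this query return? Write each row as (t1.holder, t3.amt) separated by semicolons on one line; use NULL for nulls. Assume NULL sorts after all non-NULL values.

Joins associate left-to-right: accounts LEFT JOIN assoc on acct_id gives 7 intermediate row(s).
Then LEFT JOIN `txns t3` on link_id: each of those 7 rows is kept; rows whose t2.link_id has no match in t3 get NULL for t3's columns.

(Bob, 96); (Frank, 32); (Frank, 185); (Frank, 341); (Grace, NULL); (Heidi, 96); (Sara, NULL); (Wendy, 32); (Wendy, 341)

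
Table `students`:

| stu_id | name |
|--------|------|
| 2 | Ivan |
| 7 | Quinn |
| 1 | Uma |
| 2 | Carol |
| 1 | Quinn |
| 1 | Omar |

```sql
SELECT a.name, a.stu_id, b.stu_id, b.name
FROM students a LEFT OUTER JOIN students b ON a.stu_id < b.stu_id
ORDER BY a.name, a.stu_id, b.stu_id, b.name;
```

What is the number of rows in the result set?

LEFT JOIN keeps every row from `students a`; unmatched rows get NULL for `students b`'s columns.
Matching on a.stu_id < b.stu_id.
Matched pairs: 11; unmatched a rows kept: 1.
Total: 11 matched + 1 padded = 12 rows.

12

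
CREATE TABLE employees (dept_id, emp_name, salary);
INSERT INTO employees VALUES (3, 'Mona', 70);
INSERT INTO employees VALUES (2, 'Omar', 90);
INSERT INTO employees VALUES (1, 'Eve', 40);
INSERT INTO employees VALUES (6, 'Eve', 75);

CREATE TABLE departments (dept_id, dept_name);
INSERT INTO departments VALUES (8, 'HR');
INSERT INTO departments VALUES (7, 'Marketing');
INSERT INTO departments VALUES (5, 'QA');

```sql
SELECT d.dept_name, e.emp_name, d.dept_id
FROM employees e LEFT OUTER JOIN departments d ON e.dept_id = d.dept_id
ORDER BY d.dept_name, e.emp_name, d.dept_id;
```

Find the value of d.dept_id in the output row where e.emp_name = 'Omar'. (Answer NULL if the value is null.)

LEFT JOIN keeps every row from `employees`; unmatched rows get NULL for `departments`'s columns.
Matching on e.dept_id = d.dept_id.
- e (dept_id=3) has no partner → padded with NULL.
- e (dept_id=2) has no partner → padded with NULL.
- e (dept_id=1) has no partner → padded with NULL.
- e (dept_id=6) has no partner → padded with NULL.

NULL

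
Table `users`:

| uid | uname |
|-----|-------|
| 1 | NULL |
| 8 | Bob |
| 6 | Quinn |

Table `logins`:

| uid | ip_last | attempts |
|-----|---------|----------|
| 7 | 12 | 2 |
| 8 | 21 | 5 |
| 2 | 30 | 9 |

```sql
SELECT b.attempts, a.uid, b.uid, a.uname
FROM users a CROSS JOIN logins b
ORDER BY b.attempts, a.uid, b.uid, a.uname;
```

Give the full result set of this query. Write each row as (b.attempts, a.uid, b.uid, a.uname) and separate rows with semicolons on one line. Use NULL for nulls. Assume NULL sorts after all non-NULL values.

CROSS JOIN pairs every row of `users` with every row of `logins`: 3 × 3 = 9 rows.
After projecting and ordering:
b.attempts | a.uid | b.uid | a.uname
2 | 1 | 7 | NULL
2 | 6 | 7 | Quinn
2 | 8 | 7 | Bob
5 | 1 | 8 | NULL
5 | 6 | 8 | Quinn
5 | 8 | 8 | Bob
9 | 1 | 2 | NULL
9 | 6 | 2 | Quinn
9 | 8 | 2 | Bob

(2, 1, 7, NULL); (2, 6, 7, Quinn); (2, 8, 7, Bob); (5, 1, 8, NULL); (5, 6, 8, Quinn); (5, 8, 8, Bob); (9, 1, 2, NULL); (9, 6, 2, Quinn); (9, 8, 2, Bob)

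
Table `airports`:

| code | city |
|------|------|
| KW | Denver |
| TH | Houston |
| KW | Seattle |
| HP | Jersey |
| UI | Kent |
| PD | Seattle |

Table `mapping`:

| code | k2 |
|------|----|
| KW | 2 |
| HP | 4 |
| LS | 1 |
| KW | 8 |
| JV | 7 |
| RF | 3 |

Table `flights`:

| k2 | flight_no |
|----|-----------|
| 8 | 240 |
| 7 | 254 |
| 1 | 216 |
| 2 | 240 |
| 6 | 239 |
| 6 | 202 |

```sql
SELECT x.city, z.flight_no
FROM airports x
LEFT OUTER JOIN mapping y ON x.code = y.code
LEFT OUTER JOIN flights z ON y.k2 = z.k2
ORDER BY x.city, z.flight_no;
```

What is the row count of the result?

Evaluate left to right. First `airports x LEFT JOIN mapping y` on code: 8 row(s).
Then LEFT JOIN `flights z` on k2: each of those 8 rows is kept; rows whose y.k2 has no match in z get NULL for z's columns.
Result: 8 row(s).

8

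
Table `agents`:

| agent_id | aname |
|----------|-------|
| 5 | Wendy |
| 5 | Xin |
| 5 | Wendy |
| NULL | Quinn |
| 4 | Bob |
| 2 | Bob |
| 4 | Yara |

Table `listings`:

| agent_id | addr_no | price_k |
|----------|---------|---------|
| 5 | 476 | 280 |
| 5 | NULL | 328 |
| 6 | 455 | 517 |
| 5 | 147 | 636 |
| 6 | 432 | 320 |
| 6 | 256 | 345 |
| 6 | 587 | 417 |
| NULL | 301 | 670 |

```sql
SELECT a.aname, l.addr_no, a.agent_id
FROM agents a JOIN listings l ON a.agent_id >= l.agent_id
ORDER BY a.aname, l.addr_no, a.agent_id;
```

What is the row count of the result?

9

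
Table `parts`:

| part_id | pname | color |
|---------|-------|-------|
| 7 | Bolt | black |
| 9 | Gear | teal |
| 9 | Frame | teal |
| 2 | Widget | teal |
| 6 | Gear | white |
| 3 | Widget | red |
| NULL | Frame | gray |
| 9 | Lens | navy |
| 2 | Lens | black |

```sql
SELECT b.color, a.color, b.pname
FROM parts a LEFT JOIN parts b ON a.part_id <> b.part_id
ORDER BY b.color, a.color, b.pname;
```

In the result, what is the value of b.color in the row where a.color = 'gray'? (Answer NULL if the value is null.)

NULL

LEFT JOIN keeps every row from `parts a`; unmatched rows get NULL for `parts b`'s columns.
Matching on a.part_id <> b.part_id. A NULL in a compared column never satisfies the condition.
Matched pairs: 48; unmatched a rows kept: 1.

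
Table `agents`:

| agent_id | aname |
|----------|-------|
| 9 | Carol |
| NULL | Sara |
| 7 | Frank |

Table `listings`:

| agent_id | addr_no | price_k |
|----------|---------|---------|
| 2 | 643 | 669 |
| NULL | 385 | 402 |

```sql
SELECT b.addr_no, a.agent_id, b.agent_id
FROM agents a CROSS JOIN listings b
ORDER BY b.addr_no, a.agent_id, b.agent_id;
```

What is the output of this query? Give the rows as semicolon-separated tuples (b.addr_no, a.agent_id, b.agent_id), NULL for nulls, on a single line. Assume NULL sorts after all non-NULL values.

CROSS JOIN pairs every row of `agents` with every row of `listings`: 3 × 2 = 6 rows.

(385, 7, NULL); (385, 9, NULL); (385, NULL, NULL); (643, 7, 2); (643, 9, 2); (643, NULL, 2)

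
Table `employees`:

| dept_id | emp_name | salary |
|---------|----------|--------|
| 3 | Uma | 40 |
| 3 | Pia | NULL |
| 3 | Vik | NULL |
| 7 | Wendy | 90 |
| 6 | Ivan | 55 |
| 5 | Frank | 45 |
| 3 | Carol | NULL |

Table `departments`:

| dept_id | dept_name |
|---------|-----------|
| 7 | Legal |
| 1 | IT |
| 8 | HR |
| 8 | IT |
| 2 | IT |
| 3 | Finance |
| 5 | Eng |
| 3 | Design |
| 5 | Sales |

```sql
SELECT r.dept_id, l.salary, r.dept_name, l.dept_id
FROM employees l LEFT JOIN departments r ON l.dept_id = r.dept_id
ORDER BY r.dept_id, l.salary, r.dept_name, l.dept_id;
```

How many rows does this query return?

LEFT JOIN keeps every row from `employees`; unmatched rows get NULL for `departments`'s columns.
Matching on l.dept_id = r.dept_id.
- l[0] dept_id=3 → 2 match(es) in r → 2 row(s).
- l[1] dept_id=3 → 2 match(es) in r → 2 row(s).
- l[2] dept_id=3 → 2 match(es) in r → 2 row(s).
- l[3] dept_id=7 → 1 match(es) in r → 1 row(s).
- l[4] dept_id=6 → no match; kept with NULLs on the r side.
- l[5] dept_id=5 → 2 match(es) in r → 2 row(s).
- l[6] dept_id=3 → 2 match(es) in r → 2 row(s).
Total: 11 matched + 1 padded = 12 rows.

12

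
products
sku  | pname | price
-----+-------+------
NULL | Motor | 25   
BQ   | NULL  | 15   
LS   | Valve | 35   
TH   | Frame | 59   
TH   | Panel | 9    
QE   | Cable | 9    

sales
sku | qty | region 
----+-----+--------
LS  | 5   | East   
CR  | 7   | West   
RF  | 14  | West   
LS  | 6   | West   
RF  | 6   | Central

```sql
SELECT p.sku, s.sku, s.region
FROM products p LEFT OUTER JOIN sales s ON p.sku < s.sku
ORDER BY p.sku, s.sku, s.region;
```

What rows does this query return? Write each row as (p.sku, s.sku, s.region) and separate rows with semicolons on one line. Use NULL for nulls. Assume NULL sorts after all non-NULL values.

LEFT JOIN keeps every row from `products`; unmatched rows get NULL for `sales`'s columns.
Matching on p.sku < s.sku. A NULL in a compared column never satisfies the condition.
Matched pairs: 9; unmatched p rows kept: 3.

(BQ, CR, West); (BQ, LS, East); (BQ, LS, West); (BQ, RF, Central); (BQ, RF, West); (LS, RF, Central); (LS, RF, West); (QE, RF, Central); (QE, RF, West); (TH, NULL, NULL); (TH, NULL, NULL); (NULL, NULL, NULL)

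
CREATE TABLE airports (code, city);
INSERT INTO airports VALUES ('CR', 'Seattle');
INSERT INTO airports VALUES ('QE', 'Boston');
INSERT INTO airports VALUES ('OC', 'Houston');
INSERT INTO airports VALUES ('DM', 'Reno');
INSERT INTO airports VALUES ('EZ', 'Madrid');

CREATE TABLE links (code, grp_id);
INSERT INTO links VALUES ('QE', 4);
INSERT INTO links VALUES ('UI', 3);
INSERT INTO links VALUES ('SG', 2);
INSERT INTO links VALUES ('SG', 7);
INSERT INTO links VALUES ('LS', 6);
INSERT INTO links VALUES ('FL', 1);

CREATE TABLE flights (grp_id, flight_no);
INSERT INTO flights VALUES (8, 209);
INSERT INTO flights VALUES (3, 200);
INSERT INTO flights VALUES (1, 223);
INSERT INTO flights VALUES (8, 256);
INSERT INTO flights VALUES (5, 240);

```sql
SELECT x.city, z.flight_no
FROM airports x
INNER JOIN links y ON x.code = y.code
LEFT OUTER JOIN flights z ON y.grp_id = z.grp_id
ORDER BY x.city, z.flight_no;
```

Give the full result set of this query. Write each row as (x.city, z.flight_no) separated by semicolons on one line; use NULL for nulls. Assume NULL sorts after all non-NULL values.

(Boston, NULL)

Step 1 — x INNER JOIN y on code → 1 row(s).
Then LEFT JOIN `flights z` on grp_id: each of those 1 rows is kept; rows whose y.grp_id has no match in z get NULL for z's columns.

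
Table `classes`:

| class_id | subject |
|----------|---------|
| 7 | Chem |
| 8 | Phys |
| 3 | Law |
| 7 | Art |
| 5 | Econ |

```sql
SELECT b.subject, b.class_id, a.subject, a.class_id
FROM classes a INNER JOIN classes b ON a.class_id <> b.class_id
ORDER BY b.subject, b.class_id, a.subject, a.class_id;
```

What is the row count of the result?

18

INNER JOIN keeps only pairs where the ON condition holds.
Matching on a.class_id <> b.class_id.
- a row (class_id=7): matches 3 b row(s) → 3 output row(s).
- a row (class_id=8): matches 4 b row(s) → 4 output row(s).
- a row (class_id=3): matches 4 b row(s) → 4 output row(s).
- a row (class_id=7): matches 3 b row(s) → 3 output row(s).
- a row (class_id=5): matches 4 b row(s) → 4 output row(s).
Total: 18 rows.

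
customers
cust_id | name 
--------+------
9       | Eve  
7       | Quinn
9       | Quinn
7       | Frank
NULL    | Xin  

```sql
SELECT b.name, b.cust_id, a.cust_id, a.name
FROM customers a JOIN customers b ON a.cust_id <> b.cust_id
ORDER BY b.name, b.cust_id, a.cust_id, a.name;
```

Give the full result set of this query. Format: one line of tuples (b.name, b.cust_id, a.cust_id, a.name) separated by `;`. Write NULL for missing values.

(Eve, 9, 7, Frank); (Eve, 9, 7, Quinn); (Frank, 7, 9, Eve); (Frank, 7, 9, Quinn); (Quinn, 7, 9, Eve); (Quinn, 7, 9, Quinn); (Quinn, 9, 7, Frank); (Quinn, 9, 7, Quinn)

INNER JOIN keeps only pairs where the ON condition holds.
Matching on a.cust_id <> b.cust_id. A NULL in a compared column never satisfies the condition.
- a (cust_id=9) pairs with 2 row(s) of b.
- a (cust_id=7) pairs with 2 row(s) of b.
- a (cust_id=9) pairs with 2 row(s) of b.
- a (cust_id=7) pairs with 2 row(s) of b.
- a (cust_id=NULL) has no partner → excluded.
After projecting and ordering:
b.name | b.cust_id | a.cust_id | a.name
Eve | 9 | 7 | Frank
Eve | 9 | 7 | Quinn
Frank | 7 | 9 | Eve
Frank | 7 | 9 | Quinn
Quinn | 7 | 9 | Eve
Quinn | 7 | 9 | Quinn
Quinn | 9 | 7 | Frank
Quinn | 9 | 7 | Quinn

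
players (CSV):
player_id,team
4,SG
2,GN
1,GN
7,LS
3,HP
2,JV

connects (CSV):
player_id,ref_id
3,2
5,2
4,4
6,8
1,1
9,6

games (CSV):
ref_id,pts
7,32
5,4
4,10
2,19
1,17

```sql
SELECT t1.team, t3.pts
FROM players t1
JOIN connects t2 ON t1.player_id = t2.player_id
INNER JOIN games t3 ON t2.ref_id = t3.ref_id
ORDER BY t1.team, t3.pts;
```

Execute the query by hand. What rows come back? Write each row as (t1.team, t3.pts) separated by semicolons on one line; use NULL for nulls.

Joins associate left-to-right: players INNER JOIN connects on player_id gives 3 intermediate row(s).
Then INNER JOIN `games t3` on ref_id: keep only rows whose t2.ref_id appears in t3.

(GN, 17); (HP, 19); (SG, 10)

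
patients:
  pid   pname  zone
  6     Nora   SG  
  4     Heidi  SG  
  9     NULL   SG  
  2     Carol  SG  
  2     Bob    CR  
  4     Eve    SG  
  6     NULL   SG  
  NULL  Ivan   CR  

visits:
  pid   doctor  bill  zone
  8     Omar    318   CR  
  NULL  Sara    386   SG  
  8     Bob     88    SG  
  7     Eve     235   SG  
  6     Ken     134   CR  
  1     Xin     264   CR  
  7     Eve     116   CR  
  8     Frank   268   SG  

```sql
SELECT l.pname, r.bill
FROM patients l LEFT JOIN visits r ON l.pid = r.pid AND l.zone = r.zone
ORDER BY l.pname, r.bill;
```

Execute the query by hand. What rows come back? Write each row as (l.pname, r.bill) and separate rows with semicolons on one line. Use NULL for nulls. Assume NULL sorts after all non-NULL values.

LEFT JOIN keeps every row from `patients`; unmatched rows get NULL for `visits`'s columns.
Matching on l.pid = r.pid AND l.zone = r.zone. A NULL in a compared column never satisfies the condition.
- pid=6, zone=SG: no r row matches, row kept with r columns NULL.
- pid=4, zone=SG: no r row matches, row kept with r columns NULL.
- pid=9, zone=SG: no r row matches, row kept with r columns NULL.
- pid=2, zone=SG: no r row matches, row kept with r columns NULL.
- pid=2, zone=CR: no r row matches, row kept with r columns NULL.
- pid=4, zone=SG: no r row matches, row kept with r columns NULL.
- pid=6, zone=SG: no r row matches, row kept with r columns NULL.
- pid=NULL, zone=CR: no r row matches, row kept with r columns NULL.
After projecting and ordering:
l.pname | r.bill
Bob | NULL
Carol | NULL
Eve | NULL
Heidi | NULL
Ivan | NULL
Nora | NULL
NULL | NULL
NULL | NULL

(Bob, NULL); (Carol, NULL); (Eve, NULL); (Heidi, NULL); (Ivan, NULL); (Nora, NULL); (NULL, NULL); (NULL, NULL)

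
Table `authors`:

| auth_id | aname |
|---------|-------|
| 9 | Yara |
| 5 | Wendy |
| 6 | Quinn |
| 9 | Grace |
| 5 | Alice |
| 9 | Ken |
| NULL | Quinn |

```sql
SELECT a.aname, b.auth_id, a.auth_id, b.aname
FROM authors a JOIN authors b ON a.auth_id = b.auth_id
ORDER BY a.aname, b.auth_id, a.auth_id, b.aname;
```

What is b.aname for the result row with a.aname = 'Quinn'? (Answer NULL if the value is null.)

Quinn

INNER JOIN keeps only pairs where the ON condition holds.
Matching on a.auth_id = b.auth_id. A NULL in a compared column never satisfies the condition.
- auth_id=9: 3 matching b row(s), so 3 row(s) emitted.
- auth_id=5: 2 matching b row(s), so 2 row(s) emitted.
- auth_id=6: 1 matching b row(s), so 1 row(s) emitted.
- auth_id=9: 3 matching b row(s), so 3 row(s) emitted.
- auth_id=5: 2 matching b row(s), so 2 row(s) emitted.
- auth_id=9: 3 matching b row(s), so 3 row(s) emitted.
- auth_id=NULL: no matching b row, dropped.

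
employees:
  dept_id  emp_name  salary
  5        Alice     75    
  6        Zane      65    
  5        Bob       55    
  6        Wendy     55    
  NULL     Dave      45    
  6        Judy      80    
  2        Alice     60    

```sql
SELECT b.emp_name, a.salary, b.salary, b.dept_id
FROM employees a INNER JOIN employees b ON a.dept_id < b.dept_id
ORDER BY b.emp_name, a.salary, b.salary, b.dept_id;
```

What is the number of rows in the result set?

INNER JOIN keeps only pairs where the ON condition holds.
Matching on a.dept_id < b.dept_id. A NULL in a compared column never satisfies the condition.
- a row (dept_id=5): matches 3 b row(s) → 3 output row(s).
- a row (dept_id=6): no match → dropped.
- a row (dept_id=5): matches 3 b row(s) → 3 output row(s).
- a row (dept_id=6): no match → dropped.
- a row (dept_id=NULL): no match → dropped.
- a row (dept_id=6): no match → dropped.
- a row (dept_id=2): matches 5 b row(s) → 5 output row(s).
Total: 11 rows.

11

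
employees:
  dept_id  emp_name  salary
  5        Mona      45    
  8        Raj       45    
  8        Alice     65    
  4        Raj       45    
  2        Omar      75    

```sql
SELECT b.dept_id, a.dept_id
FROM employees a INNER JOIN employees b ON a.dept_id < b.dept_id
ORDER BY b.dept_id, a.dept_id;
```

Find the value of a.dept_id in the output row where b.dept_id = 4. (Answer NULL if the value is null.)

2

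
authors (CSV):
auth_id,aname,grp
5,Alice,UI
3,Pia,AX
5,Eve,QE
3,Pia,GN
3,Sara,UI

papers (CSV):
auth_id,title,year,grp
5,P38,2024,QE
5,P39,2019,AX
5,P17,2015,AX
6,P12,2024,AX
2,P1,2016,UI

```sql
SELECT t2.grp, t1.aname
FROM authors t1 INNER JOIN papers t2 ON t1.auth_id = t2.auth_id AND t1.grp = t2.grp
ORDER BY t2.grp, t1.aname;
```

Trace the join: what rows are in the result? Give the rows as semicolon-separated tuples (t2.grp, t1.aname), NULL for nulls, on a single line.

INNER JOIN keeps only pairs where the ON condition holds.
Matching on t1.auth_id = t2.auth_id AND t1.grp = t2.grp.
- t1 row (auth_id=5, grp=UI): no match → dropped.
- t1 row (auth_id=3, grp=AX): no match → dropped.
- t1 row (auth_id=5, grp=QE): matches 1 t2 row(s) → 1 output row(s).
- t1 row (auth_id=3, grp=GN): no match → dropped.
- t1 row (auth_id=3, grp=UI): no match → dropped.
After projecting and ordering:
t2.grp | t1.aname
QE | Eve

(QE, Eve)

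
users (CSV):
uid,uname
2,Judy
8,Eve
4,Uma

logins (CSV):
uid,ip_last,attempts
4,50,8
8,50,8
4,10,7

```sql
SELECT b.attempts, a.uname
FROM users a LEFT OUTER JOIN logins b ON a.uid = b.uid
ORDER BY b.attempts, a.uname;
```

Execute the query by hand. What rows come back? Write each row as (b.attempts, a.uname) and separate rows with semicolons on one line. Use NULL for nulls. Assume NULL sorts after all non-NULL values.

LEFT JOIN keeps every row from `users`; unmatched rows get NULL for `logins`'s columns.
Matching on a.uid = b.uid.
Matched pairs: 3; unmatched a rows kept: 1.

(7, Uma); (8, Eve); (8, Uma); (NULL, Judy)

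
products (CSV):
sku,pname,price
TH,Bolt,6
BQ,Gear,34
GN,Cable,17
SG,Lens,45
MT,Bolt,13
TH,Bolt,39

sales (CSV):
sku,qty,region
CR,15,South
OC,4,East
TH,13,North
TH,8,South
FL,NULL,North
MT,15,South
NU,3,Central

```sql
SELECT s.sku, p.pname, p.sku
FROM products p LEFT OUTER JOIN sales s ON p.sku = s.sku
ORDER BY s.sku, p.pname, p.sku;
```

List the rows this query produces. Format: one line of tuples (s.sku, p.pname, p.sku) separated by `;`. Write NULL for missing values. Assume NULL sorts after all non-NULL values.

LEFT JOIN keeps every row from `products`; unmatched rows get NULL for `sales`'s columns.
Matching on p.sku = s.sku.
Matched pairs: 5; unmatched p rows kept: 3.

(MT, Bolt, MT); (TH, Bolt, TH); (TH, Bolt, TH); (TH, Bolt, TH); (TH, Bolt, TH); (NULL, Cable, GN); (NULL, Gear, BQ); (NULL, Lens, SG)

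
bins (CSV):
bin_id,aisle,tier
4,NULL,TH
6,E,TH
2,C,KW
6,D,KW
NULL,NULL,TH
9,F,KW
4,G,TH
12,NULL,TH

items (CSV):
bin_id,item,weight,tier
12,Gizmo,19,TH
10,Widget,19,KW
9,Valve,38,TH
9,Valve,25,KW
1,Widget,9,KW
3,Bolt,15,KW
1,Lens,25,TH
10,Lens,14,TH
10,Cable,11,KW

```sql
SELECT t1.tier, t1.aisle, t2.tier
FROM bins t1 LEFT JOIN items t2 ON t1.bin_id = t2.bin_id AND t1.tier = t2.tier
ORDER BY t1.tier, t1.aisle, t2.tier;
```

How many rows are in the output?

8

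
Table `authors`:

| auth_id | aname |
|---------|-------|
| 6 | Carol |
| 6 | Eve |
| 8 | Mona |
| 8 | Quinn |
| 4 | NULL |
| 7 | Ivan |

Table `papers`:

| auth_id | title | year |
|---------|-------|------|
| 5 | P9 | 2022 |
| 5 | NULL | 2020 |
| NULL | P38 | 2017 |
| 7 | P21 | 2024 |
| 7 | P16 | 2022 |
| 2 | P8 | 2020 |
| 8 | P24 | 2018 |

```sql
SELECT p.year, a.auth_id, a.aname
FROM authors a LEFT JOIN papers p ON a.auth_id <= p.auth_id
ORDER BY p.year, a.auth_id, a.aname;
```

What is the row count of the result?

16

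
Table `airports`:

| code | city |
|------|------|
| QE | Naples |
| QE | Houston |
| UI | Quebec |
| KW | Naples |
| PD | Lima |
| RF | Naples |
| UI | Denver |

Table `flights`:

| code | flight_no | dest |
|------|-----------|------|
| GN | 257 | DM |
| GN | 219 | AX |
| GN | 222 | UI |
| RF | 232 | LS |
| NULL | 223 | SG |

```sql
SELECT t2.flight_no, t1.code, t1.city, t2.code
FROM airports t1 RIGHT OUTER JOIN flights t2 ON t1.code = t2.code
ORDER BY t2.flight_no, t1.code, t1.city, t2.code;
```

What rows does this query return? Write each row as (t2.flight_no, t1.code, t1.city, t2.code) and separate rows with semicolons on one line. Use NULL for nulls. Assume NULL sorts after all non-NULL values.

(219, NULL, NULL, GN); (222, NULL, NULL, GN); (223, NULL, NULL, NULL); (232, RF, Naples, RF); (257, NULL, NULL, GN)

RIGHT JOIN keeps every row from `flights`; unmatched rows get NULL for `airports`'s columns.
Matching on t1.code = t2.code. A NULL in a compared column never satisfies the condition.
Matched pairs: 1; unmatched t2 rows kept: 4.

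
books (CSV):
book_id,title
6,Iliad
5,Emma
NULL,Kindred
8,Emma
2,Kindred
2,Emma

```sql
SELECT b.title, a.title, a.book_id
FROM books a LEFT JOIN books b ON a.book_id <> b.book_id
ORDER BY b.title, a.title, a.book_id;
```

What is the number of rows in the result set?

LEFT JOIN keeps every row from `books a`; unmatched rows get NULL for `books b`'s columns.
Matching on a.book_id <> b.book_id. A NULL in a compared column never satisfies the condition.
- a row (book_id=6): matches 4 b row(s) → 4 output row(s).
- a row (book_id=5): matches 4 b row(s) → 4 output row(s).
- a row (book_id=NULL): no match → kept, b columns NULL.
- a row (book_id=8): matches 4 b row(s) → 4 output row(s).
- a row (book_id=2): matches 3 b row(s) → 3 output row(s).
- a row (book_id=2): matches 3 b row(s) → 3 output row(s).
Total: 18 matched + 1 padded = 19 rows.

19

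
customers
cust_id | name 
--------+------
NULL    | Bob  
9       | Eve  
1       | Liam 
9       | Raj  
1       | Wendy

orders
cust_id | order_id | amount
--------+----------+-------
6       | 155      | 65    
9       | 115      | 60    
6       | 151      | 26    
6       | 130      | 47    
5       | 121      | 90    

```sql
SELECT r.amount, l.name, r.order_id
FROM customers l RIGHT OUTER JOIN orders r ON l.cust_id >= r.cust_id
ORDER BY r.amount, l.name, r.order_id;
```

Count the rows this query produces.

10

RIGHT JOIN keeps every row from `orders`; unmatched rows get NULL for `customers`'s columns.
Matching on l.cust_id >= r.cust_id. A NULL in a compared column never satisfies the condition.
Matched pairs: 10; unmatched r rows kept: 0.
Total: 10 rows.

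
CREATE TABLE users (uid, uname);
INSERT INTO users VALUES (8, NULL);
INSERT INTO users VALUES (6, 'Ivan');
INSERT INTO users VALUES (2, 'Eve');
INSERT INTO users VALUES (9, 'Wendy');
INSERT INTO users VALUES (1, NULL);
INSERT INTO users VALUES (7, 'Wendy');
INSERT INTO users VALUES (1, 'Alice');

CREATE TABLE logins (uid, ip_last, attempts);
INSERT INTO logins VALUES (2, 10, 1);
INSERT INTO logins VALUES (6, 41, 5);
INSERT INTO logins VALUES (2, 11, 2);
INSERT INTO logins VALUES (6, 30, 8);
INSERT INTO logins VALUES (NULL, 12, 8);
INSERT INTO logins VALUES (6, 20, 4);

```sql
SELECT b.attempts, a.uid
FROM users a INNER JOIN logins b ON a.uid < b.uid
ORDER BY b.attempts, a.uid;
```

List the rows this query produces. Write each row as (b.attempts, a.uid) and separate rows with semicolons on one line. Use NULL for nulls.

(1, 1); (1, 1); (2, 1); (2, 1); (4, 1); (4, 1); (4, 2); (5, 1); (5, 1); (5, 2); (8, 1); (8, 1); (8, 2)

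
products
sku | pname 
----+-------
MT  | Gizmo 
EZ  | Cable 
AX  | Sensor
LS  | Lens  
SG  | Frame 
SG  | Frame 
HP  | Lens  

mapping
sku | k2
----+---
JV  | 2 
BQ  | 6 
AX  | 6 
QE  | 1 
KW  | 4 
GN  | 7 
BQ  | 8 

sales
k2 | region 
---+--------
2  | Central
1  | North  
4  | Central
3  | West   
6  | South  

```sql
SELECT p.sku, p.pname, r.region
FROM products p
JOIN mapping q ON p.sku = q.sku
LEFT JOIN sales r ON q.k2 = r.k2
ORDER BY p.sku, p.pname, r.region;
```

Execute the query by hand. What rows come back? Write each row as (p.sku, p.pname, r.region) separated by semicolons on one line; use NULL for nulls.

Step 1 — p INNER JOIN q on sku → 1 row(s).
Then LEFT JOIN `sales r` on k2: each of those 1 rows is kept; rows whose q.k2 has no match in r get NULL for r's columns.

(AX, Sensor, South)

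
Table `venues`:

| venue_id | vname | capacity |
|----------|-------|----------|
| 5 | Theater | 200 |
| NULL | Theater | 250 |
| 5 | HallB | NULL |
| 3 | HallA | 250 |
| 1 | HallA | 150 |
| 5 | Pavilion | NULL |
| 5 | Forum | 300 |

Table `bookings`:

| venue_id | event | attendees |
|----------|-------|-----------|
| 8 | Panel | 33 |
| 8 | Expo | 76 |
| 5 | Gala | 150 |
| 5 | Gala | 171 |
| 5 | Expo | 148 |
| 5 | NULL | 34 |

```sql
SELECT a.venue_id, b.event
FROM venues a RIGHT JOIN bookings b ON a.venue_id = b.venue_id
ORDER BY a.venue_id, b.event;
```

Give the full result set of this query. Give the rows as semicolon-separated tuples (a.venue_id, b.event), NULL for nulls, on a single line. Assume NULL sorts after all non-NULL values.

(5, Expo); (5, Expo); (5, Expo); (5, Expo); (5, Gala); (5, Gala); (5, Gala); (5, Gala); (5, Gala); (5, Gala); (5, Gala); (5, Gala); (5, NULL); (5, NULL); (5, NULL); (5, NULL); (NULL, Expo); (NULL, Panel)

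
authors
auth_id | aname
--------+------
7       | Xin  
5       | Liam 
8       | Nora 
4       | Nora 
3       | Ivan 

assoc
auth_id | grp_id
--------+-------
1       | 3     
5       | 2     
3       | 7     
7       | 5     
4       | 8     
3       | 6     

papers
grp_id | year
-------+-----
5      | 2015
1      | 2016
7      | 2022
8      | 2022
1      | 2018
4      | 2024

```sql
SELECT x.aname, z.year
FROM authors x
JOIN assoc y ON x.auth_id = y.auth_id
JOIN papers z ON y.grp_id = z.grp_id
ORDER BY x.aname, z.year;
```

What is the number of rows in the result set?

3

Joins associate left-to-right: authors INNER JOIN assoc on auth_id gives 5 intermediate row(s).
Then INNER JOIN `papers z` on grp_id: keep only rows whose y.grp_id appears in z.
Result: 3 row(s).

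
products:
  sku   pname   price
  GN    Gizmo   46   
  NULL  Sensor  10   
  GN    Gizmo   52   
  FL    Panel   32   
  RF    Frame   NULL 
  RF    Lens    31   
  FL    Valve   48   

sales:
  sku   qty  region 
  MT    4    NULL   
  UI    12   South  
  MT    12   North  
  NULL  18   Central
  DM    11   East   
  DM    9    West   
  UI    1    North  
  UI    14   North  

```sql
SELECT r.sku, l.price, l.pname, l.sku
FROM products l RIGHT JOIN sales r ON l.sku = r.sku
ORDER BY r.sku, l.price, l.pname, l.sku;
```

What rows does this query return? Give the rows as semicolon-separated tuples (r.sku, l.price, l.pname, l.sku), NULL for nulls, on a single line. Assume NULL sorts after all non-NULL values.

(DM, NULL, NULL, NULL); (DM, NULL, NULL, NULL); (MT, NULL, NULL, NULL); (MT, NULL, NULL, NULL); (UI, NULL, NULL, NULL); (UI, NULL, NULL, NULL); (UI, NULL, NULL, NULL); (NULL, NULL, NULL, NULL)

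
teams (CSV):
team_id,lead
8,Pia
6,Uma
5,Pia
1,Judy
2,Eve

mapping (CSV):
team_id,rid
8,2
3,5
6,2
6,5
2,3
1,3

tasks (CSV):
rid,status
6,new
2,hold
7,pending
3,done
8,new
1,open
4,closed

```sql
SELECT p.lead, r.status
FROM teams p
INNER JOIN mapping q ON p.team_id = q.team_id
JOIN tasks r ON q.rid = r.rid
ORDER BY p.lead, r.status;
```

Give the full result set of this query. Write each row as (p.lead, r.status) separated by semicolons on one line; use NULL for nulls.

(Eve, done); (Judy, done); (Pia, hold); (Uma, hold)

Joins associate left-to-right: teams INNER JOIN mapping on team_id gives 5 intermediate row(s).
Then INNER JOIN `tasks r` on rid: keep only rows whose q.rid appears in r.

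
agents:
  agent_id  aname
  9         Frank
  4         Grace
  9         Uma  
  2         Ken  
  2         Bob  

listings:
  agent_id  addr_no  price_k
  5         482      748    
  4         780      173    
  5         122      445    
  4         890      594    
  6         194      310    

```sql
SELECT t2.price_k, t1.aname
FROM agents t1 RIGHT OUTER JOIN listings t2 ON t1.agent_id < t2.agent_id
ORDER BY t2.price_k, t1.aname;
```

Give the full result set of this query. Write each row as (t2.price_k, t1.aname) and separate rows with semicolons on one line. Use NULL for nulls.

(173, Bob); (173, Ken); (310, Bob); (310, Grace); (310, Ken); (445, Bob); (445, Grace); (445, Ken); (594, Bob); (594, Ken); (748, Bob); (748, Grace); (748, Ken)

RIGHT JOIN keeps every row from `listings`; unmatched rows get NULL for `agents`'s columns.
Matching on t1.agent_id < t2.agent_id.
- t1[0] agent_id=9 → no match.
- t1[1] agent_id=4 → 3 match(es) in t2 → 3 row(s).
- t1[2] agent_id=9 → no match.
- t1[3] agent_id=2 → 5 match(es) in t2 → 5 row(s).
- t1[4] agent_id=2 → 5 match(es) in t2 → 5 row(s).
- every t2 row matched at least one t1 row.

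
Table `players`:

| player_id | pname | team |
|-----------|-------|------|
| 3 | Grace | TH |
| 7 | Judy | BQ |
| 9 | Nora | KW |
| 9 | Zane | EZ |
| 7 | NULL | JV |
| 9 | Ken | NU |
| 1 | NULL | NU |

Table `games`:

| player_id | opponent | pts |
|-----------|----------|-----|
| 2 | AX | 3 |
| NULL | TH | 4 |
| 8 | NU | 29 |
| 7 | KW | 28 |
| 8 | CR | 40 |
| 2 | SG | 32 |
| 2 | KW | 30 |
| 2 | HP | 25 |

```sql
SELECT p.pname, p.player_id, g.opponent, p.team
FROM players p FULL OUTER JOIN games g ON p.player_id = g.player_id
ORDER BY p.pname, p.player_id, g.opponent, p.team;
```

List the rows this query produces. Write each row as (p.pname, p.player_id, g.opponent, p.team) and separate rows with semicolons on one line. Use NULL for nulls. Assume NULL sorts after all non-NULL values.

FULL OUTER JOIN keeps every row from both sides; unmatched rows get NULL for the other side's columns.
Matching on p.player_id = g.player_id. A NULL in a compared column never satisfies the condition.
- player_id=3: no g row matches, row kept with g columns NULL.
- player_id=7: 1 matching g row(s), so 1 row(s) emitted.
- player_id=9: no g row matches, row kept with g columns NULL.
- player_id=9: no g row matches, row kept with g columns NULL.
- player_id=7: 1 matching g row(s), so 1 row(s) emitted.
- player_id=9: no g row matches, row kept with g columns NULL.
- player_id=1: no g row matches, row kept with g columns NULL.
- plus 7 unmatched g row(s), each kept with NULL p columns.

(Grace, 3, NULL, TH); (Judy, 7, KW, BQ); (Ken, 9, NULL, NU); (Nora, 9, NULL, KW); (Zane, 9, NULL, EZ); (NULL, 1, NULL, NU); (NULL, 7, KW, JV); (NULL, NULL, AX, NULL); (NULL, NULL, CR, NULL); (NULL, NULL, HP, NULL); (NULL, NULL, KW, NULL); (NULL, NULL, NU, NULL); (NULL, NULL, SG, NULL); (NULL, NULL, TH, NULL)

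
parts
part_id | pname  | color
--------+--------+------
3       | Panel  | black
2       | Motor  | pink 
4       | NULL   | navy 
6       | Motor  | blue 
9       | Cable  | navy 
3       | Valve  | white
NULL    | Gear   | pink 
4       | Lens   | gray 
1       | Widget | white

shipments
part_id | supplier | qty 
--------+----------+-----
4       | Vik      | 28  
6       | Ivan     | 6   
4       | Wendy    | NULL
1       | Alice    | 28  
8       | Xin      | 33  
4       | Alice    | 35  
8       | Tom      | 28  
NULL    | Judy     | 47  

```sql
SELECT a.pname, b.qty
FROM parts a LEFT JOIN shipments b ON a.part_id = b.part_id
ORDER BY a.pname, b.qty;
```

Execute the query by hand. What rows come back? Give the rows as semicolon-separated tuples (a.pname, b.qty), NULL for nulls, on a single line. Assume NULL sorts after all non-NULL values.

LEFT JOIN keeps every row from `parts`; unmatched rows get NULL for `shipments`'s columns.
Matching on a.part_id = b.part_id. A NULL in a compared column never satisfies the condition.
- a[0] part_id=3 → no match; kept with NULLs on the b side.
- a[1] part_id=2 → no match; kept with NULLs on the b side.
- a[2] part_id=4 → 3 match(es) in b → 3 row(s).
- a[3] part_id=6 → 1 match(es) in b → 1 row(s).
- a[4] part_id=9 → no match; kept with NULLs on the b side.
- a[5] part_id=3 → no match; kept with NULLs on the b side.
- a[6] part_id=NULL → no match; kept with NULLs on the b side.
- a[7] part_id=4 → 3 match(es) in b → 3 row(s).
- a[8] part_id=1 → 1 match(es) in b → 1 row(s).

(Cable, NULL); (Gear, NULL); (Lens, 28); (Lens, 35); (Lens, NULL); (Motor, 6); (Motor, NULL); (Panel, NULL); (Valve, NULL); (Widget, 28); (NULL, 28); (NULL, 35); (NULL, NULL)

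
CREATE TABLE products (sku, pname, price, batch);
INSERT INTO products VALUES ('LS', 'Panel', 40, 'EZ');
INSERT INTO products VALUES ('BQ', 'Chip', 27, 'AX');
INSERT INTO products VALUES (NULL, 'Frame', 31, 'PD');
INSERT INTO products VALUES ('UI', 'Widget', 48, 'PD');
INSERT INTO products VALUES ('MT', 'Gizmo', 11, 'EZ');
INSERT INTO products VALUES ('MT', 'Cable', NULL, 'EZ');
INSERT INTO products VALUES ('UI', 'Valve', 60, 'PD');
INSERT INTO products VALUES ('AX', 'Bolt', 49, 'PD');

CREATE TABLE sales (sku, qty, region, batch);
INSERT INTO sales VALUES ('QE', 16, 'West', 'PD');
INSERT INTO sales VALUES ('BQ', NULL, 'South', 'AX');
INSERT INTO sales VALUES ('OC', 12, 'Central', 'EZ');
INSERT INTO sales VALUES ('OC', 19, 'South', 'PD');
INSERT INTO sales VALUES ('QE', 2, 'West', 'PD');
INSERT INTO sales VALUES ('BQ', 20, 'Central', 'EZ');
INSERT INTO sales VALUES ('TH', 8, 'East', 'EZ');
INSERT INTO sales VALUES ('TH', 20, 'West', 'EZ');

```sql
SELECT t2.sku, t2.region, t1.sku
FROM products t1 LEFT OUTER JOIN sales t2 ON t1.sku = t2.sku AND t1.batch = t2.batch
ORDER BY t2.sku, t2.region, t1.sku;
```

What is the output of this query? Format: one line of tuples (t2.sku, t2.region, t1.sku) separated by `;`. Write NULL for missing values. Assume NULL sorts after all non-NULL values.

LEFT JOIN keeps every row from `products`; unmatched rows get NULL for `sales`'s columns.
Matching on t1.sku = t2.sku AND t1.batch = t2.batch. A NULL in a compared column never satisfies the condition.
Matched pairs: 1; unmatched t1 rows kept: 7.

(BQ, South, BQ); (NULL, NULL, AX); (NULL, NULL, LS); (NULL, NULL, MT); (NULL, NULL, MT); (NULL, NULL, UI); (NULL, NULL, UI); (NULL, NULL, NULL)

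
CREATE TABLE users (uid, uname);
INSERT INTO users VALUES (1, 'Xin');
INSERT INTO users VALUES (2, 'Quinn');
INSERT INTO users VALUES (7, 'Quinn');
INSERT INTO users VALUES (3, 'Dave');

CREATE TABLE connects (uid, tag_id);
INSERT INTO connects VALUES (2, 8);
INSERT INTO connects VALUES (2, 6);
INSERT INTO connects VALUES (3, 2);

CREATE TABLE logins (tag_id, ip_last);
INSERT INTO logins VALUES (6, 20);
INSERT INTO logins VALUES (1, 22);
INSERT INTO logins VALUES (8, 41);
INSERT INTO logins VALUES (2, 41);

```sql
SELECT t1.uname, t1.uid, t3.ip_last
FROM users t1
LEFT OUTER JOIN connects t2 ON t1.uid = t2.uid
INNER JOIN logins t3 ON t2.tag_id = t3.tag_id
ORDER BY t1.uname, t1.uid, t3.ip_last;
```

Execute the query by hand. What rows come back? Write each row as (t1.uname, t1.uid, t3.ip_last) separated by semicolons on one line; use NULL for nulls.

(Dave, 3, 41); (Quinn, 2, 20); (Quinn, 2, 41)

Joins associate left-to-right: users LEFT JOIN connects on uid gives 5 intermediate row(s).
Then INNER JOIN `logins t3` on tag_id: keep only rows whose t2.tag_id appears in t3.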